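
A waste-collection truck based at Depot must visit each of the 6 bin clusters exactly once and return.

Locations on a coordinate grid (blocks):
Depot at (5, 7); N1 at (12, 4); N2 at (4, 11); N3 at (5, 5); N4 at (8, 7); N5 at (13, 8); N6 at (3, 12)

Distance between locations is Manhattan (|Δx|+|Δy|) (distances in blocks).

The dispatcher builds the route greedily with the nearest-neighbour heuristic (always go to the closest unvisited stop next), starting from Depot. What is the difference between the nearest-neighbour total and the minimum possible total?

From Depot: N3=2, N4=3, N2=5, N6=7, N5=9, N1=10 → choose N3 (2).
From N3: N4=5, N2=7, N1=8, N6=9, N5=11 → choose N4 (5).
From N4: N5=6, N1=7, N2=8, N6=10 → choose N5 (6).
From N5: N1=5, N2=12, N6=14 → choose N1 (5).
From N1: N2=15, N6=17 → choose N2 (15).
From N2: N6=2 → choose N6 (2).
NN route Depot → N3 → N4 → N5 → N1 → N2 → N6 → Depot costs 42.
Optimal: Depot → N2 → N6 → N3 → N1 → N5 → N4 → Depot costs 38 (by enumerating all 360 distinct tours).
Excess = 42 − 38 = 4.

4 blocks longer than the optimal tour.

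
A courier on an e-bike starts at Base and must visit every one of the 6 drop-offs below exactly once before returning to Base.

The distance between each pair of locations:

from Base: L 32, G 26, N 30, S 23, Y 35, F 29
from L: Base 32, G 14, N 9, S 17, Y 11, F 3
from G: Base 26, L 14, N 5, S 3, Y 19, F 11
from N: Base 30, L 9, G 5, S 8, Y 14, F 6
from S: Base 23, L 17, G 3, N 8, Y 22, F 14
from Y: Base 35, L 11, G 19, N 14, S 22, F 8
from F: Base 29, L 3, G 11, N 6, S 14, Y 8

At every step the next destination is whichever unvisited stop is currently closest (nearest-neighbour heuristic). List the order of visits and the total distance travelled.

From Base: distances to unvisited — S=23, G=26, F=29, N=30, L=32, Y=35. Nearest is S (23).
From S: distances to unvisited — G=3, N=8, F=14, L=17, Y=22. Nearest is G (3).
From G: distances to unvisited — N=5, F=11, L=14, Y=19. Nearest is N (5).
From N: distances to unvisited — F=6, L=9, Y=14. Nearest is F (6).
From F: distances to unvisited — L=3, Y=8. Nearest is L (3).
From L: distances to unvisited — Y=11. Nearest is Y (11).
Return Y→Base: 35.
Total = 23 + 3 + 5 + 6 + 3 + 11 + 35 = 86.

Nearest-neighbour total = 86; route Base → S → G → N → F → L → Y → Base.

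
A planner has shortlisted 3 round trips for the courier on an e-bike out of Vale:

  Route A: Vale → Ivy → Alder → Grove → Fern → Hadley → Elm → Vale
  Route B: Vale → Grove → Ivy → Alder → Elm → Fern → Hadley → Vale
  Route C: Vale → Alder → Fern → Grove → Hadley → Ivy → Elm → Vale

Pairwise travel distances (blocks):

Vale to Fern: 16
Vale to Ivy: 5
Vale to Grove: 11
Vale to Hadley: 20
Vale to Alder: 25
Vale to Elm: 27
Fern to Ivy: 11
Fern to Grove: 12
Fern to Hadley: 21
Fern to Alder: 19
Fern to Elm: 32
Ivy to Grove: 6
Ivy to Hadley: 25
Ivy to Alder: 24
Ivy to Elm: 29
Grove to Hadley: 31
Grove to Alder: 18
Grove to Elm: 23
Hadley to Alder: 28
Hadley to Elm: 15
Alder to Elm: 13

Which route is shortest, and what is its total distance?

122 blocks — Route A is the shortest.

Route A: 5 + 24 + 18 + 12 + 21 + 15 + 27 = 122
Route B: 11 + 6 + 24 + 13 + 32 + 21 + 20 = 127
Route C: 25 + 19 + 12 + 31 + 25 + 29 + 27 = 168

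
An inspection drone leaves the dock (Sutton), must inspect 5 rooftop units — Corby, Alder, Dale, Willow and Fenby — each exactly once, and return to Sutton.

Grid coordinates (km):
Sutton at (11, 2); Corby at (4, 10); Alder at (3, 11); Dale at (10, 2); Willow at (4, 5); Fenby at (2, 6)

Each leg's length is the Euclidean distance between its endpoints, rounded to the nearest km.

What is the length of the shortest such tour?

Sutton→Corby→Alder→Dale→Willow→Fenby→Sutton: 11+1+11+7+2+10 = 42
Sutton→Corby→Alder→Dale→Fenby→Willow→Sutton: 11+1+11+9+2+8 = 42
Sutton→Corby→Alder→Willow→Dale→Fenby→Sutton: 11+1+6+7+9+10 = 44
Sutton→Corby→Alder→Willow→Fenby→Dale→Sutton: 11+1+6+2+9+1 = 30
Sutton→Corby→Alder→Fenby→Dale→Willow→Sutton: 11+1+5+9+7+8 = 41
Sutton→Corby→Alder→Fenby→Willow→Dale→Sutton: 11+1+5+2+7+1 = 27
Sutton→Corby→Dale→Alder→Willow→Fenby→Sutton: 11+10+11+6+2+10 = 50
Sutton→Corby→Dale→Alder→Fenby→Willow→Sutton: 11+10+11+5+2+8 = 47
Sutton→Corby→Dale→Willow→Alder→Fenby→Sutton: 11+10+7+6+5+10 = 49
Sutton→Corby→Dale→Willow→Fenby→Alder→Sutton: 11+10+7+2+5+12 = 47
Sutton→Corby→Dale→Fenby→Alder→Willow→Sutton: 11+10+9+5+6+8 = 49
Sutton→Corby→Dale→Fenby→Willow→Alder→Sutton: 11+10+9+2+6+12 = 50
Sutton→Corby→Willow→Alder→Dale→Fenby→Sutton: 11+5+6+11+9+10 = 52
Sutton→Corby→Willow→Alder→Fenby→Dale→Sutton: 11+5+6+5+9+1 = 37
… (46 more)
The minimum is 27.
One optimal route: Sutton → Corby → Alder → Fenby → Willow → Dale → Sutton (or its reverse).

Minimum total distance: 27 km.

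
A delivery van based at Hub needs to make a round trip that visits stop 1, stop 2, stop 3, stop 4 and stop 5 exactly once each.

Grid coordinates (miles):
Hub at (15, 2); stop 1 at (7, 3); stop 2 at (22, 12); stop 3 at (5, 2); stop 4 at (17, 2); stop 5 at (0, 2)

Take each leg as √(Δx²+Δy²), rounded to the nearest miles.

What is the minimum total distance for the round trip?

Shortest round trip = 52 miles.

With 5 stops there are 5!/2 = 60 distinct round trips (a route and its reverse cost the same).
Hub - stop 1 - stop 2 - stop 3 - stop 4 - stop 5 - Hub: 8+17+20+12+17+15 = 89
Hub - stop 1 - stop 2 - stop 3 - stop 5 - stop 4 - Hub: 8+17+20+5+17+2 = 69
Hub - stop 1 - stop 2 - stop 4 - stop 3 - stop 5 - Hub: 8+17+11+12+5+15 = 68
Hub - stop 1 - stop 2 - stop 4 - stop 5 - stop 3 - Hub: 8+17+11+17+5+10 = 68
Hub - stop 1 - stop 2 - stop 5 - stop 3 - stop 4 - Hub: 8+17+24+5+12+2 = 68
Hub - stop 1 - stop 2 - stop 5 - stop 4 - stop 3 - Hub: 8+17+24+17+12+10 = 88
Hub - stop 1 - stop 3 - stop 2 - stop 4 - stop 5 - Hub: 8+2+20+11+17+15 = 73
Hub - stop 1 - stop 3 - stop 2 - stop 5 - stop 4 - Hub: 8+2+20+24+17+2 = 73
Hub - stop 1 - stop 3 - stop 4 - stop 2 - stop 5 - Hub: 8+2+12+11+24+15 = 72
Hub - stop 1 - stop 3 - stop 4 - stop 5 - stop 2 - Hub: 8+2+12+17+24+12 = 75
Hub - stop 1 - stop 3 - stop 5 - stop 2 - stop 4 - Hub: 8+2+5+24+11+2 = 52
Hub - stop 1 - stop 3 - stop 5 - stop 4 - stop 2 - Hub: 8+2+5+17+11+12 = 55
Hub - stop 1 - stop 4 - stop 2 - stop 3 - stop 5 - Hub: 8+10+11+20+5+15 = 69
Hub - stop 1 - stop 4 - stop 2 - stop 5 - stop 3 - Hub: 8+10+11+24+5+10 = 68
… (46 more)
The minimum is 52.
One optimal route: Hub → stop 1 → stop 3 → stop 5 → stop 2 → stop 4 → Hub (or its reverse).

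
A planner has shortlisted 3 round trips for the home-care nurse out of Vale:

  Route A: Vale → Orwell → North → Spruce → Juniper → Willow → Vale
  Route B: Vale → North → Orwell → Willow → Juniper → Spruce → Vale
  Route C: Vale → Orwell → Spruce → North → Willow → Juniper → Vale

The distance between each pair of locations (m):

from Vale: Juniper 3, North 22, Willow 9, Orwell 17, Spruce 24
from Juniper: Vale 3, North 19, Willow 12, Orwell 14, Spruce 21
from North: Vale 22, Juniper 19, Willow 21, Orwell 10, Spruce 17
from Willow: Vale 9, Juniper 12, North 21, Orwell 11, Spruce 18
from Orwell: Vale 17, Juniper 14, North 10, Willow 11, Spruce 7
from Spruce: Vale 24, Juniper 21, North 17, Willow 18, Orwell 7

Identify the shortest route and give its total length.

Shortest is Route C, total 77 m.

Route A: 17 + 10 + 17 + 21 + 12 + 9 = 86
Route B: 22 + 10 + 11 + 12 + 21 + 24 = 100
Route C: 17 + 7 + 17 + 21 + 12 + 3 = 77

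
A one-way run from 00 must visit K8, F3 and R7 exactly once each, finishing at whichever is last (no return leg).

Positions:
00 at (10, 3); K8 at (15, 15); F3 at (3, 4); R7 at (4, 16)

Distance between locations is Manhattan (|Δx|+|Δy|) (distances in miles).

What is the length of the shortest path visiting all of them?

There are 3! = 6 possible orderings.
00→K8→F3→R7: 17+23+13 = 53
00→K8→R7→F3: 17+12+13 = 42
00→F3→K8→R7: 8+23+12 = 43
00→F3→R7→K8: 8+13+12 = 33
00→R7→K8→F3: 19+12+23 = 54
00→R7→F3→K8: 19+13+23 = 55
The minimum is 33.
One shortest path: 00 → F3 → R7 → K8.

Shortest open route: 33 miles.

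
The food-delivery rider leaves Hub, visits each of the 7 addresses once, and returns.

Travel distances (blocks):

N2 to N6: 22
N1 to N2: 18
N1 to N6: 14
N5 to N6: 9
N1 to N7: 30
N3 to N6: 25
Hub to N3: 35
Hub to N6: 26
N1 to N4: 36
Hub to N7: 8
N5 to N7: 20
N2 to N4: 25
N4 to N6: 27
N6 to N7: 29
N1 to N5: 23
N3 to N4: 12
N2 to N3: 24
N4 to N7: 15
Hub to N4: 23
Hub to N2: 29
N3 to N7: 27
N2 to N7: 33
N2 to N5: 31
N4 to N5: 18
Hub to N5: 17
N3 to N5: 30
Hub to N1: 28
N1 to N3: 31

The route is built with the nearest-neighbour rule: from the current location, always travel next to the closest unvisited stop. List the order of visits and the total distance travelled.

At Hub the remaining stops are N7 8, N5 17, N4 23, N6 26, N1 28, N2 29, N3 35; go to N7.
At N7 the remaining stops are N4 15, N5 20, N3 27, N6 29, N1 30, N2 33; go to N4.
At N4 the remaining stops are N3 12, N5 18, N2 25, N6 27, N1 36; go to N3.
At N3 the remaining stops are N2 24, N6 25, N5 30, N1 31; go to N2.
At N2 the remaining stops are N1 18, N6 22, N5 31; go to N1.
At N1 the remaining stops are N6 14, N5 23; go to N6.
At N6 the remaining stops are N5 9; go to N5.
Return N5→Hub: 17.
Total = 8 + 15 + 12 + 24 + 18 + 14 + 9 + 17 = 117.

Nearest-neighbour total = 117 blocks; route Hub → N7 → N4 → N3 → N2 → N1 → N6 → N5 → Hub.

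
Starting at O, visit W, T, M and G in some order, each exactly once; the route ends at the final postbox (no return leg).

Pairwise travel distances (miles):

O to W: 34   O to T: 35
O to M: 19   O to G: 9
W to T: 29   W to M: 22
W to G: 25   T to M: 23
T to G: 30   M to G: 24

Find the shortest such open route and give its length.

79 miles — the minimum one-way total.

There are 4! = 24 possible orderings.
O→W→T→M→G: 34+29+23+24 = 110
O→W→T→G→M: 34+29+30+24 = 117
O→W→M→T→G: 34+22+23+30 = 109
O→W→M→G→T: 34+22+24+30 = 110
O→W→G→T→M: 34+25+30+23 = 112
O→W→G→M→T: 34+25+24+23 = 106
O→T→W→M→G: 35+29+22+24 = 110
O→T→W→G→M: 35+29+25+24 = 113
O→T→M→W→G: 35+23+22+25 = 105
O→T→M→G→W: 35+23+24+25 = 107
O→T→G→W→M: 35+30+25+22 = 112
O→T→G→M→W: 35+30+24+22 = 111
O→M→W→T→G: 19+22+29+30 = 100
O→M→W→G→T: 19+22+25+30 = 96
… (10 more)
O→G→W→M→T: 9+25+22+23 = 79  ← best
The minimum is 79.
One shortest path: O → G → W → M → T.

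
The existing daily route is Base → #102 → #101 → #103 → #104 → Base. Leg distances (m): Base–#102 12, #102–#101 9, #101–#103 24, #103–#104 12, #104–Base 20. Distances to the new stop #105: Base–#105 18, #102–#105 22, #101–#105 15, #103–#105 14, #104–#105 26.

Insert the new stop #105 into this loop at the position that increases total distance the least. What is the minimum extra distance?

Insertion cost between consecutive stops i–j is d(i,#105) + d(#105,j) − d(i,j):
  between Base and #102: 18 + 22 − 12 = 28
  between #102 and #101: 22 + 15 − 9 = 28
  between #101 and #103: 15 + 14 − 24 = 5
  between #103 and #104: 14 + 26 − 12 = 28
  between #104 and Base: 26 + 18 − 20 = 24
Cheapest insertion is between #101 and #103, adding 5.
New total = 77 + 5 = 82.

+5 m — insert #105 between #101 and #103.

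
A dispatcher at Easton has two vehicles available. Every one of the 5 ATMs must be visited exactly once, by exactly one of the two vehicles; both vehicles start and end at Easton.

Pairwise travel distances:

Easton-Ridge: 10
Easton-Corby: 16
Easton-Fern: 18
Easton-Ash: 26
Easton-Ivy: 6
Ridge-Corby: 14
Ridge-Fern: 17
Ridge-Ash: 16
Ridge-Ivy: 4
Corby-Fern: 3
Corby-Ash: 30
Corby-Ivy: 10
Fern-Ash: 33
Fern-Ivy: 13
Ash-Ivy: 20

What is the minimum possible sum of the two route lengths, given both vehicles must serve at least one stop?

89 — the smallest possible combined total.

There are 2^4 − 1 = 15 ways to divide the 5 stops into two non-empty groups. For each, the best each vehicle can do is its own shortest tour through its group:
  {Ridge} + {Corby, Fern, Ash, Ivy}: 20 + 77 = 97
  {Corby} + {Ridge, Fern, Ash, Ivy}: 32 + 77 = 109
  {Ridge, Corby} + {Fern, Ash, Ivy}: 40 + 77 = 117
  {Fern} + {Ridge, Corby, Ash, Ivy}: 36 + 72 = 108
  {Ridge, Fern} + {Corby, Ash, Ivy}: 45 + 72 = 117
  {Corby, Fern} + {Ridge, Ash, Ivy}: 37 + 52 = 89
  … (15 splits in total)
Best: vehicle 1 Easton → Corby → Fern → Easton = 37; vehicle 2 Easton → Ridge → Ash → Ivy → Easton = 52; combined 89.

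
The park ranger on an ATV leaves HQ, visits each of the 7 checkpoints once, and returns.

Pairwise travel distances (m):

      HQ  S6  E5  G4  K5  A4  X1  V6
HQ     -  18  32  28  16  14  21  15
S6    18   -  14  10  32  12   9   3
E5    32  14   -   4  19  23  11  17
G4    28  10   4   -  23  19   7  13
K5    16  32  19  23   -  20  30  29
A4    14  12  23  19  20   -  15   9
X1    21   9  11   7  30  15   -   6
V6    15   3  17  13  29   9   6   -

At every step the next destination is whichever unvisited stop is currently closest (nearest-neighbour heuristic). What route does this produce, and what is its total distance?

Nearest-neighbour total = 81 m; route HQ → A4 → V6 → S6 → X1 → G4 → E5 → K5 → HQ.

From HQ: distances to unvisited — A4=14, V6=15, K5=16, S6=18, X1=21, G4=28, E5=32. Nearest is A4 (14).
From A4: distances to unvisited — V6=9, S6=12, X1=15, G4=19, K5=20, E5=23. Nearest is V6 (9).
From V6: distances to unvisited — S6=3, X1=6, G4=13, E5=17, K5=29. Nearest is S6 (3).
From S6: distances to unvisited — X1=9, G4=10, E5=14, K5=32. Nearest is X1 (9).
From X1: distances to unvisited — G4=7, E5=11, K5=30. Nearest is G4 (7).
From G4: distances to unvisited — E5=4, K5=23. Nearest is E5 (4).
From E5: distances to unvisited — K5=19. Nearest is K5 (19).
Return K5→HQ: 16.
Total = 14 + 9 + 3 + 9 + 7 + 4 + 19 + 16 = 81.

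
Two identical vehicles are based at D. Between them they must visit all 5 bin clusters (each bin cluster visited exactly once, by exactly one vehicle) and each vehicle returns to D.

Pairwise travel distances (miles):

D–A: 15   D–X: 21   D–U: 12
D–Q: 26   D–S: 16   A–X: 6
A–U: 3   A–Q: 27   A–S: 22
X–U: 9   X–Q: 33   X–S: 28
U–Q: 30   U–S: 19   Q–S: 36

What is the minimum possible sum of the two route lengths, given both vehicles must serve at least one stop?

Minimum combined distance: 112 miles.

Check every non-empty split of the stops between the two vehicles; for each half take its own optimal tour:
  {A} + {X, U, Q, S}: 30 + 103 = 133
  {X} + {A, U, Q, S}: 42 + 91 = 133
  {A, X} + {U, Q, S}: 42 + 91 = 133
  {U} + {A, X, Q, S}: 24 + 103 = 127
  {A, U} + {X, Q, S}: 30 + 103 = 133
  {X, U} + {A, Q, S}: 42 + 91 = 133
  … (15 splits in total)
  {A, X, U, Q} + {S}: 80 + 32 = 112  ← best
Best: vehicle 1 D → U → A → X → Q → D = 80; vehicle 2 D → S → D = 32; combined 112.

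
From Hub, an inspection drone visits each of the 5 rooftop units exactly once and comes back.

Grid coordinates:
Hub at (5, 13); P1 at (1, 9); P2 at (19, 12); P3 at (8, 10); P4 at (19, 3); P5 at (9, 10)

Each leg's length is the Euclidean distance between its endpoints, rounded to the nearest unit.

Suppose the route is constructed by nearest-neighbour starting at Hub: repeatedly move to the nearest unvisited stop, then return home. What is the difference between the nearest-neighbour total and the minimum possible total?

Hub: P3=4, P5=5, P1=6, P2=14, P4=17 ⇒ P3
P3: P5=1, P1=7, P2=11, P4=13 ⇒ P5
P5: P1=8, P2=10, P4=12 ⇒ P1
P1: P2=18, P4=19 ⇒ P2
P2: P4=9 ⇒ P4
NN route Hub → P3 → P5 → P1 → P2 → P4 → Hub costs 57.
Optimal: Hub → P1 → P3 → P5 → P4 → P2 → Hub costs 49 (by enumerating all 60 distinct tours).
Excess = 57 − 49 = 8.

The nearest-neighbour route is 8 longer than optimal.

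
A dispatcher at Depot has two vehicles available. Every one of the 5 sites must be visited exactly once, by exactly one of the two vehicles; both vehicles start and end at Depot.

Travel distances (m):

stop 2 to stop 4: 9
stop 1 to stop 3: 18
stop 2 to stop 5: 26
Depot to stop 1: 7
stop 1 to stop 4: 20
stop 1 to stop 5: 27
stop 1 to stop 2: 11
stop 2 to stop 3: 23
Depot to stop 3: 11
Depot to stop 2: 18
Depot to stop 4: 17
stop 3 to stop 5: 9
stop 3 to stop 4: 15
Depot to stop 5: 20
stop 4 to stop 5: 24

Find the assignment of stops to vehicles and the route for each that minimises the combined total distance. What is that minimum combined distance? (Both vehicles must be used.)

84 m — the smallest possible combined total.

There are 2^4 − 1 = 15 ways to divide the 5 stops into two non-empty groups. For each, the best each vehicle can do is its own shortest tour through its group:
  {stop 1} + {stop 2, stop 3, stop 4, stop 5}: 14 + 71 = 85
  {stop 2} + {stop 1, stop 3, stop 4, stop 5}: 36 + 71 = 107
  {stop 1, stop 2} + {stop 3, stop 4, stop 5}: 36 + 61 = 97
  {stop 3} + {stop 1, stop 2, stop 4, stop 5}: 22 + 71 = 93
  {stop 1, stop 3} + {stop 2, stop 4, stop 5}: 36 + 71 = 107
  {stop 2, stop 3} + {stop 1, stop 4, stop 5}: 52 + 71 = 123
  … (15 splits in total)
  {stop 1, stop 2, stop 4} + {stop 3, stop 5}: 44 + 40 = 84  ← best
Best: vehicle 1 Depot → stop 1 → stop 2 → stop 4 → Depot = 44; vehicle 2 Depot → stop 3 → stop 5 → Depot = 40; combined 84.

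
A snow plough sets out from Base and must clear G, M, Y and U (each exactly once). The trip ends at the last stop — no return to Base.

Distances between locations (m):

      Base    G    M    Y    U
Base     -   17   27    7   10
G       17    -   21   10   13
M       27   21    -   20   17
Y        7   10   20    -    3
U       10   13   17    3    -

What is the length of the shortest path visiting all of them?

There are 4! = 24 possible orderings.
Base → G → M → Y → U: 17+21+20+3 = 61
Base → G → M → U → Y: 17+21+17+3 = 58
Base → G → Y → M → U: 17+10+20+17 = 64
Base → G → Y → U → M: 17+10+3+17 = 47
Base → G → U → M → Y: 17+13+17+20 = 67
Base → G → U → Y → M: 17+13+3+20 = 53
Base → M → G → Y → U: 27+21+10+3 = 61
Base → M → G → U → Y: 27+21+13+3 = 64
Base → M → Y → G → U: 27+20+10+13 = 70
Base → M → Y → U → G: 27+20+3+13 = 63
Base → M → U → G → Y: 27+17+13+10 = 67
Base → M → U → Y → G: 27+17+3+10 = 57
Base → Y → G → M → U: 7+10+21+17 = 55
Base → Y → G → U → M: 7+10+13+17 = 47
… (10 more)
Base → Y → U → G → M: 7+3+13+21 = 44  ← best
The minimum is 44.
One shortest path: Base → Y → U → G → M.

Minimum one-way distance = 44 m.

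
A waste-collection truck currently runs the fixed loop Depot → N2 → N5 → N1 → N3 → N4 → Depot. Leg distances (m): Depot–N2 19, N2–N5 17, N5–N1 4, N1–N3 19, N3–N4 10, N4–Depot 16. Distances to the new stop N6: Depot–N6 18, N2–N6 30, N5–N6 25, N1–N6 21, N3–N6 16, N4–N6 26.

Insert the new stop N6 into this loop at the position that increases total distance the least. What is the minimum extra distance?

Insertion cost between consecutive stops i–j is d(i,N6) + d(N6,j) − d(i,j):
  between Depot and N2: 18 + 30 − 19 = 29
  between N2 and N5: 30 + 25 − 17 = 38
  between N5 and N1: 25 + 21 − 4 = 42
  between N1 and N3: 21 + 16 − 19 = 18
  between N3 and N4: 16 + 26 − 10 = 32
  between N4 and Depot: 26 + 18 − 16 = 28
Cheapest insertion is between N1 and N3, adding 18.
New total = 85 + 18 = 103.

Adding 18 m by placing N6 on the N1–N3 leg.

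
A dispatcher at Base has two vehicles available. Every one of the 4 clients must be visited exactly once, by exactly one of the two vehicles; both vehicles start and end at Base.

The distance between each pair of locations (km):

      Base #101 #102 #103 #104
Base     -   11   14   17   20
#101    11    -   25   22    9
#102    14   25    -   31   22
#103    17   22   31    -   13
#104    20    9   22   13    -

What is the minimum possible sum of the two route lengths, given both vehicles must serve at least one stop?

There are 2^3 − 1 = 7 ways to divide the 4 stops into two non-empty groups. For each, the best each vehicle can do is its own shortest tour through its group:
  {#101} + {#102, #103, #104}: 22 + 66 = 88
  {#102} + {#101, #103, #104}: 28 + 50 = 78
  {#101, #102} + {#103, #104}: 50 + 50 = 100
  {#103} + {#101, #102, #104}: 34 + 56 = 90
  {#101, #103} + {#102, #104}: 50 + 56 = 106
  {#102, #103} + {#101, #104}: 62 + 40 = 102
  … (7 splits in total)
Best: vehicle 1 Base → #102 → Base = 28; vehicle 2 Base → #101 → #104 → #103 → Base = 50; combined 78.

78 km — the smallest possible combined total.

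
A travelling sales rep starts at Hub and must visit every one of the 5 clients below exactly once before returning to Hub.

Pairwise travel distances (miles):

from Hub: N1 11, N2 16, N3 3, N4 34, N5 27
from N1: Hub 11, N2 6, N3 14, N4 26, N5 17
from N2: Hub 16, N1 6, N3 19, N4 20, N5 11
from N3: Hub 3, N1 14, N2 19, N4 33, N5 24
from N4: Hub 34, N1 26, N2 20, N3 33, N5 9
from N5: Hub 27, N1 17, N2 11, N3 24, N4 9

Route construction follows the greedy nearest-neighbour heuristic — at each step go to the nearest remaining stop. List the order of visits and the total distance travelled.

Total distance 77 miles via the nearest-neighbour route Hub → N3 → N1 → N2 → N5 → N4 → Hub.

Hub → [N3:3 / N1:11 / N2:16 / N5:27 / N4:34] → N3 (3)
N3 → [N1:14 / N2:19 / N5:24 / N4:33] → N1 (14)
N1 → [N2:6 / N5:17 / N4:26] → N2 (6)
N2 → [N5:11 / N4:20] → N5 (11)
N5 → [N4:9] → N4 (9)
Return N4→Hub: 34.
Total = 3 + 14 + 6 + 11 + 9 + 34 = 77.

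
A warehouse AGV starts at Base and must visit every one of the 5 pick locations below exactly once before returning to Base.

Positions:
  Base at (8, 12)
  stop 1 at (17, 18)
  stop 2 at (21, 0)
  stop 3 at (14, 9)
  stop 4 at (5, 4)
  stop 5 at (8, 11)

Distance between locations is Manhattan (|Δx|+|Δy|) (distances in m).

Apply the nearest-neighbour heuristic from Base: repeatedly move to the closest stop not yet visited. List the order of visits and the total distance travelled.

At Base the remaining stops are stop 5 1, stop 3 9, stop 4 11, stop 1 15, stop 2 25; go to stop 5.
At stop 5 the remaining stops are stop 3 8, stop 4 10, stop 1 16, stop 2 24; go to stop 3.
At stop 3 the remaining stops are stop 1 12, stop 4 14, stop 2 16; go to stop 1.
At stop 1 the remaining stops are stop 2 22, stop 4 26; go to stop 2.
At stop 2 the remaining stops are stop 4 20; go to stop 4.
Return stop 4→Base: 11.
Total = 1 + 8 + 12 + 22 + 20 + 11 = 74.

74 m along Base → stop 5 → stop 3 → stop 1 → stop 2 → stop 4 → Base.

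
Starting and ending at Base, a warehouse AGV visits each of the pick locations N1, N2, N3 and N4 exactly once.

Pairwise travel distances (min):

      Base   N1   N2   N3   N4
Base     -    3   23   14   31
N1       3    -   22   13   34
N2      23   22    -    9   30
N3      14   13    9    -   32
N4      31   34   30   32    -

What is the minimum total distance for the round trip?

Base-N1-N2-N3-N4-Base: 3+22+9+32+31 = 97
Base-N1-N2-N4-N3-Base: 3+22+30+32+14 = 101
Base-N1-N3-N2-N4-Base: 3+13+9+30+31 = 86
Base-N1-N3-N4-N2-Base: 3+13+32+30+23 = 101
Base-N1-N4-N2-N3-Base: 3+34+30+9+14 = 90
Base-N1-N4-N3-N2-Base: 3+34+32+9+23 = 101
Base-N2-N1-N3-N4-Base: 23+22+13+32+31 = 121
Base-N2-N1-N4-N3-Base: 23+22+34+32+14 = 125
Base-N2-N3-N1-N4-Base: 23+9+13+34+31 = 110
Base-N2-N4-N1-N3-Base: 23+30+34+13+14 = 114
Base-N3-N1-N2-N4-Base: 14+13+22+30+31 = 110
Base-N3-N2-N1-N4-Base: 14+9+22+34+31 = 110
The minimum is 86.
One optimal route: Base → N1 → N3 → N2 → N4 → Base (or its reverse).

86 min — the shortest possible round trip.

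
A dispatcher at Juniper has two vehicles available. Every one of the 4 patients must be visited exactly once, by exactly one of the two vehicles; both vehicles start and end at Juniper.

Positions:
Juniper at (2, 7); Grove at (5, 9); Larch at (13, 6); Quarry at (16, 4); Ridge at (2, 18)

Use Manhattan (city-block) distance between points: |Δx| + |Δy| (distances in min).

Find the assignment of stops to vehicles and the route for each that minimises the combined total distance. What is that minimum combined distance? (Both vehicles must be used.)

Try each way of splitting the stops between the two vehicles (each non-empty) and, for each split, find the best tour for each vehicle:
  {Grove} + {Larch, Quarry, Ridge}: 10 + 56 = 66
  {Larch} + {Grove, Quarry, Ridge}: 24 + 56 = 80
  {Grove, Larch} + {Quarry, Ridge}: 28 + 56 = 84
  {Quarry} + {Grove, Larch, Ridge}: 34 + 46 = 80
  {Grove, Quarry} + {Larch, Ridge}: 38 + 46 = 84
  {Larch, Quarry} + {Grove, Ridge}: 34 + 28 = 62
  … (7 splits in total)
  {Grove, Larch, Quarry} + {Ridge}: 38 + 22 = 60  ← best
Best: vehicle 1 Juniper → Grove → Larch → Quarry → Juniper = 38; vehicle 2 Juniper → Ridge → Juniper = 22; combined 60.

Minimum combined distance: 60 min.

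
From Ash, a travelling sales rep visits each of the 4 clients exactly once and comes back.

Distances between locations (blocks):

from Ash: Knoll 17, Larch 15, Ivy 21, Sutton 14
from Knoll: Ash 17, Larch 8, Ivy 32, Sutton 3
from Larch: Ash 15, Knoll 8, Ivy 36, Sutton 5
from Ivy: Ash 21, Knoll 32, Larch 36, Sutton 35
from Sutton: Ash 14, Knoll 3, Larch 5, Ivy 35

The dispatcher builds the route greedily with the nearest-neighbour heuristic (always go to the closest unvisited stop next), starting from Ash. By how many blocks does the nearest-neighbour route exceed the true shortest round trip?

From Ash: Sutton=14, Larch=15, Knoll=17, Ivy=21 → choose Sutton (14).
From Sutton: Knoll=3, Larch=5, Ivy=35 → choose Knoll (3).
From Knoll: Larch=8, Ivy=32 → choose Larch (8).
From Larch: Ivy=36 → choose Ivy (36).
NN route Ash → Sutton → Knoll → Larch → Ivy → Ash costs 82.
Optimal: Ash → Larch → Sutton → Knoll → Ivy → Ash costs 76 (by enumerating all 12 distinct tours).
Excess = 82 − 76 = 6.

Excess over optimum: 6 blocks.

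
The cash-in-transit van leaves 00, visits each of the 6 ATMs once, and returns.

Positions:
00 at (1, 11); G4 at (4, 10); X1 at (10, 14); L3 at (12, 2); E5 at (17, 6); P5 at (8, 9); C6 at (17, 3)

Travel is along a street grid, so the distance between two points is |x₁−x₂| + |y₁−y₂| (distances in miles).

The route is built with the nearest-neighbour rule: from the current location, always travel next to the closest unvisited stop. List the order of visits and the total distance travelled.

Nearest-neighbour total = 60 miles; route 00 → G4 → P5 → X1 → L3 → C6 → E5 → 00.

At 00 the remaining stops are G4 4, P5 9, X1 12, L3 20, E5 21, C6 24; go to G4.
At G4 the remaining stops are P5 5, X1 10, L3 16, E5 17, C6 20; go to P5.
At P5 the remaining stops are X1 7, L3 11, E5 12, C6 15; go to X1.
At X1 the remaining stops are L3 14, E5 15, C6 18; go to L3.
At L3 the remaining stops are C6 6, E5 9; go to C6.
At C6 the remaining stops are E5 3; go to E5.
Return E5→00: 21.
Total = 4 + 5 + 7 + 14 + 6 + 3 + 21 = 60.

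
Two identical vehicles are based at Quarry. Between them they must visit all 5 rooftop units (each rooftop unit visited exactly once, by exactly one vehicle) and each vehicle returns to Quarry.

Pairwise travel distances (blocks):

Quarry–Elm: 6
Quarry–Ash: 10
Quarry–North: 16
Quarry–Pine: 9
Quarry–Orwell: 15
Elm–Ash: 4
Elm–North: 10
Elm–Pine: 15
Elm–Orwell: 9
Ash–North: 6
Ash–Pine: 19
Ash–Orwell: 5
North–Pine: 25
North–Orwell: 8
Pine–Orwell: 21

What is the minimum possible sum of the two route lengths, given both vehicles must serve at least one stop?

Minimum combined distance: 57 blocks.

There are 2^4 − 1 = 15 ways to divide the 5 stops into two non-empty groups. For each, the best each vehicle can do is its own shortest tour through its group:
  {Elm} + {Ash, North, Pine, Orwell}: 12 + 54 = 66
  {Ash} + {Elm, North, Pine, Orwell}: 20 + 54 = 74
  {Elm, Ash} + {North, Pine, Orwell}: 20 + 54 = 74
  {North} + {Elm, Ash, Pine, Orwell}: 32 + 45 = 77
  {Elm, North} + {Ash, Pine, Orwell}: 32 + 45 = 77
  {Ash, North} + {Elm, Pine, Orwell}: 32 + 45 = 77
  … (15 splits in total)
  {Pine} + {Elm, Ash, North, Orwell}: 18 + 39 = 57  ← best
Best: vehicle 1 Quarry → Pine → Quarry = 18; vehicle 2 Quarry → Elm → Ash → North → Orwell → Quarry = 39; combined 57.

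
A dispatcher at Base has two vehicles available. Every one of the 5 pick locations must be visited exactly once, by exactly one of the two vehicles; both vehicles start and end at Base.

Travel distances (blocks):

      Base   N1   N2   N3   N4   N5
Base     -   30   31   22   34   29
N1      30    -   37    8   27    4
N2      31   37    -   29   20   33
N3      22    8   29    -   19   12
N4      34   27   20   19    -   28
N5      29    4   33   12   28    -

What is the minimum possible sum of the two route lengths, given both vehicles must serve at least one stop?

There are 2^4 − 1 = 15 ways to divide the 5 stops into two non-empty groups. For each, the best each vehicle can do is its own shortest tour through its group:
  {N1} + {N2, N3, N4, N5}: 60 + 111 = 171
  {N2} + {N1, N3, N4, N5}: 62 + 94 = 156
  {N1, N2} + {N3, N4, N5}: 98 + 94 = 192
  {N3} + {N1, N2, N4, N5}: 44 + 111 = 155
  {N1, N3} + {N2, N4, N5}: 60 + 108 = 168
  {N2, N3} + {N1, N4, N5}: 82 + 94 = 176
  … (15 splits in total)
  {N2, N4} + {N1, N3, N5}: 85 + 63 = 148  ← best
Best: vehicle 1 Base → N2 → N4 → Base = 85; vehicle 2 Base → N3 → N1 → N5 → Base = 63; combined 148.

148 blocks — the smallest possible combined total.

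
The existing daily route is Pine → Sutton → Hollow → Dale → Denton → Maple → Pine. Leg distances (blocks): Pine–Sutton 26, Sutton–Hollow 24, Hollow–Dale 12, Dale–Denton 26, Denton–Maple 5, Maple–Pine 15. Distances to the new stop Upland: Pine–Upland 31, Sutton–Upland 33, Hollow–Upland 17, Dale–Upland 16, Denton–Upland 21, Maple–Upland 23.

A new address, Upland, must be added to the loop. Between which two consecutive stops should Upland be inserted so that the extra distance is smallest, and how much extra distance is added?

Minimum extra distance: 11 blocks, inserting Upland between Dale and Denton.

Insertion cost between consecutive stops i–j is d(i,Upland) + d(Upland,j) − d(i,j):
  between Pine and Sutton: 31 + 33 − 26 = 38
  between Sutton and Hollow: 33 + 17 − 24 = 26
  between Hollow and Dale: 17 + 16 − 12 = 21
  between Dale and Denton: 16 + 21 − 26 = 11
  between Denton and Maple: 21 + 23 − 5 = 39
  between Maple and Pine: 23 + 31 − 15 = 39
Cheapest insertion is between Dale and Denton, adding 11.
New total = 108 + 11 = 119.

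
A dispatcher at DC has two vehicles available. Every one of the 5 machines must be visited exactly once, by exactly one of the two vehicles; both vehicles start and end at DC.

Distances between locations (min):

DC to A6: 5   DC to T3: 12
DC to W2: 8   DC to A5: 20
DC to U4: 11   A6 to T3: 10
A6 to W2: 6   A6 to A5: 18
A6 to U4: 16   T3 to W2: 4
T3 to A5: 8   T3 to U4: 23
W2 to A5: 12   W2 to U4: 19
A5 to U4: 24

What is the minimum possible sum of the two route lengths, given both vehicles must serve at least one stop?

Minimum combined distance: 65 min.

There are 2^4 − 1 = 15 ways to divide the 5 stops into two non-empty groups. For each, the best each vehicle can do is its own shortest tour through its group:
  {A6} + {T3, W2, A5, U4}: 10 + 55 = 65
  {T3} + {A6, W2, A5, U4}: 24 + 58 = 82
  {A6, T3} + {W2, A5, U4}: 27 + 55 = 82
  {W2} + {A6, T3, A5, U4}: 16 + 58 = 74
  {A6, W2} + {T3, A5, U4}: 19 + 55 = 74
  {T3, W2} + {A6, A5, U4}: 24 + 58 = 82
  … (15 splits in total)
Best: vehicle 1 DC → A6 → DC = 10; vehicle 2 DC → W2 → T3 → A5 → U4 → DC = 55; combined 65.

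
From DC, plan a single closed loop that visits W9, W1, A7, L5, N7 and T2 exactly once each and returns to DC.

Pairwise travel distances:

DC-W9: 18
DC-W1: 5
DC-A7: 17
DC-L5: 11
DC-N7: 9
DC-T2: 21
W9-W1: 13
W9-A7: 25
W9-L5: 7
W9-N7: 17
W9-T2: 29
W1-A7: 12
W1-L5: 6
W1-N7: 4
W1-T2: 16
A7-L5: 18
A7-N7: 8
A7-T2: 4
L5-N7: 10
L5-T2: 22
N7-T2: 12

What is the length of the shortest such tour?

There are 360 distinct closed tours to check (reversals are equivalent).
DC - W9 - W1 - A7 - L5 - N7 - T2 - DC: 18+13+12+18+10+12+21 = 104
DC - W9 - W1 - A7 - L5 - T2 - N7 - DC: 18+13+12+18+22+12+9 = 104
DC - W9 - W1 - A7 - N7 - L5 - T2 - DC: 18+13+12+8+10+22+21 = 104
DC - W9 - W1 - A7 - N7 - T2 - L5 - DC: 18+13+12+8+12+22+11 = 96
DC - W9 - W1 - A7 - T2 - L5 - N7 - DC: 18+13+12+4+22+10+9 = 88
DC - W9 - W1 - A7 - T2 - N7 - L5 - DC: 18+13+12+4+12+10+11 = 80
DC - W9 - W1 - L5 - A7 - N7 - T2 - DC: 18+13+6+18+8+12+21 = 96
DC - W9 - W1 - L5 - A7 - T2 - N7 - DC: 18+13+6+18+4+12+9 = 80
… (352 more)
DC - W9 - L5 - W1 - A7 - T2 - N7 - DC: 18+7+6+12+4+12+9 = 68  ← best
The minimum is 68.
One optimal route: DC → W9 → L5 → W1 → A7 → T2 → N7 → DC (or its reverse).

Shortest round trip = 68.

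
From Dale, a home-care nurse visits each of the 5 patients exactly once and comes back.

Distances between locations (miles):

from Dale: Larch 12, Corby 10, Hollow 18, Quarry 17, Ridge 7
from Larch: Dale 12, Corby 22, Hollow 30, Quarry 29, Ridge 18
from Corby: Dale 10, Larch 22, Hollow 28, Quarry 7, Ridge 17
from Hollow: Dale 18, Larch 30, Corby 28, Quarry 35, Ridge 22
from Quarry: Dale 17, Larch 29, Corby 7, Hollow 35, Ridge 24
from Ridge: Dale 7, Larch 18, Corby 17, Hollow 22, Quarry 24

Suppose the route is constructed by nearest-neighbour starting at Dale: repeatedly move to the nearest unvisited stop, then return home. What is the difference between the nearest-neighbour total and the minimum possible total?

From Dale: Ridge=7, Corby=10, Larch=12, Quarry=17, Hollow=18 → choose Ridge (7).
From Ridge: Corby=17, Larch=18, Hollow=22, Quarry=24 → choose Corby (17).
From Corby: Quarry=7, Larch=22, Hollow=28 → choose Quarry (7).
From Quarry: Larch=29, Hollow=35 → choose Larch (29).
From Larch: Hollow=30 → choose Hollow (30).
NN route Dale → Ridge → Corby → Quarry → Larch → Hollow → Dale costs 108.
Optimal: Dale → Larch → Ridge → Hollow → Corby → Quarry → Dale costs 104 (by enumerating all 60 distinct tours).
Excess = 108 − 104 = 4.

4 miles longer than the optimal tour.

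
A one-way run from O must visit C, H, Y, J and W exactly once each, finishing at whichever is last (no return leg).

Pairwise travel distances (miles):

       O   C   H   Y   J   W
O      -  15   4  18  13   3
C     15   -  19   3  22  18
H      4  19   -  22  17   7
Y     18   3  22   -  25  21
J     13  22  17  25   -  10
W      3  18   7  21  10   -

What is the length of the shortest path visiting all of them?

Shortest open route: 46 miles.

There are 5! = 120 possible orderings.
O - C - H - Y - J - W: 15+19+22+25+10 = 91
O - C - H - Y - W - J: 15+19+22+21+10 = 87
O - C - H - J - Y - W: 15+19+17+25+21 = 97
O - C - H - J - W - Y: 15+19+17+10+21 = 82
O - C - H - W - Y - J: 15+19+7+21+25 = 87
O - C - H - W - J - Y: 15+19+7+10+25 = 76
O - C - Y - H - J - W: 15+3+22+17+10 = 67
O - C - Y - H - W - J: 15+3+22+7+10 = 57
O - C - Y - J - H - W: 15+3+25+17+7 = 67
O - C - Y - J - W - H: 15+3+25+10+7 = 60
O - C - Y - W - H - J: 15+3+21+7+17 = 63
O - C - Y - W - J - H: 15+3+21+10+17 = 66
O - C - J - H - Y - W: 15+22+17+22+21 = 97
O - C - J - H - W - Y: 15+22+17+7+21 = 82
… (106 more)
O - H - W - J - C - Y: 4+7+10+22+3 = 46  ← best
The minimum is 46.
One shortest path: O → H → W → J → C → Y.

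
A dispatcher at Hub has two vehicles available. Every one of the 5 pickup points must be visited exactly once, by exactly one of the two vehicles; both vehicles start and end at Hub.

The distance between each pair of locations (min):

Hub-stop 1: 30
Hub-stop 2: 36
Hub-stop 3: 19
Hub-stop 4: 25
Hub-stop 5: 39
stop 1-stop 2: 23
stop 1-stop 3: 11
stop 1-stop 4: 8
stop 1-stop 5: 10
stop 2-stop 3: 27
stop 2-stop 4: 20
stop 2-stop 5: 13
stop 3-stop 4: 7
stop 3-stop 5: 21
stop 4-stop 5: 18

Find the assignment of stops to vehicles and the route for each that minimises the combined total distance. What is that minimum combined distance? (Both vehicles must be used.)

130 min — the smallest possible combined total.

There are 2^4 − 1 = 15 ways to divide the 5 stops into two non-empty groups. For each, the best each vehicle can do is its own shortest tour through its group:
  {stop 1} + {stop 2, stop 3, stop 4, stop 5}: 60 + 93 = 153
  {stop 2} + {stop 1, stop 3, stop 4, stop 5}: 72 + 83 = 155
  {stop 1, stop 2} + {stop 3, stop 4, stop 5}: 89 + 83 = 172
  {stop 3} + {stop 1, stop 2, stop 4, stop 5}: 38 + 92 = 130
  {stop 1, stop 3} + {stop 2, stop 4, stop 5}: 60 + 92 = 152
  {stop 2, stop 3} + {stop 1, stop 4, stop 5}: 82 + 82 = 164
  … (15 splits in total)
Best: vehicle 1 Hub → stop 3 → Hub = 38; vehicle 2 Hub → stop 2 → stop 5 → stop 1 → stop 4 → Hub = 92; combined 130.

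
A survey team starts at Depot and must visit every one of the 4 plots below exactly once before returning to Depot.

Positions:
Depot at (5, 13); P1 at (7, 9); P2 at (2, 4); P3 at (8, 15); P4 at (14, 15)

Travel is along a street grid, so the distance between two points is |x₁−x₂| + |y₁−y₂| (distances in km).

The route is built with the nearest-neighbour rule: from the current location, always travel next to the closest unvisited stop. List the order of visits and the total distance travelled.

Depot → [P3:5 / P1:6 / P4:11 / P2:12] → P3 (5)
P3 → [P4:6 / P1:7 / P2:17] → P4 (6)
P4 → [P1:13 / P2:23] → P1 (13)
P1 → [P2:10] → P2 (10)
Return P2→Depot: 12.
Total = 5 + 6 + 13 + 10 + 12 = 46.

Nearest-neighbour total = 46 km; route Depot → P3 → P4 → P1 → P2 → Depot.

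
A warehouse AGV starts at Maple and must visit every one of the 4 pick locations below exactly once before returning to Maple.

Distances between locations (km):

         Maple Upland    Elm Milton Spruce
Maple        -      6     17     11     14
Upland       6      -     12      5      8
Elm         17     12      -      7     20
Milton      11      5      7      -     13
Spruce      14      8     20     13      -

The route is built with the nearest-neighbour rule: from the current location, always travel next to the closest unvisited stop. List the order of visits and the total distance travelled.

At Maple the remaining stops are Upland 6, Milton 11, Spruce 14, Elm 17; go to Upland.
At Upland the remaining stops are Milton 5, Spruce 8, Elm 12; go to Milton.
At Milton the remaining stops are Elm 7, Spruce 13; go to Elm.
At Elm the remaining stops are Spruce 20; go to Spruce.
Return Spruce→Maple: 14.
Total = 6 + 5 + 7 + 20 + 14 = 52.

52 km along Maple → Upland → Milton → Elm → Spruce → Maple.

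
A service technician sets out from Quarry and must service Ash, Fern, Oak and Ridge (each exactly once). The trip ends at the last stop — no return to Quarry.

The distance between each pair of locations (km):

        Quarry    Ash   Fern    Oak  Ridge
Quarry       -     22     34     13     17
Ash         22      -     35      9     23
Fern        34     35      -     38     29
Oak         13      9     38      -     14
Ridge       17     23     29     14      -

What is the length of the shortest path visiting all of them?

There are 4! = 24 possible orderings.
Quarry→Ash→Fern→Oak→Ridge: 22+35+38+14 = 109
Quarry→Ash→Fern→Ridge→Oak: 22+35+29+14 = 100
Quarry→Ash→Oak→Fern→Ridge: 22+9+38+29 = 98
Quarry→Ash→Oak→Ridge→Fern: 22+9+14+29 = 74
Quarry→Ash→Ridge→Fern→Oak: 22+23+29+38 = 112
Quarry→Ash→Ridge→Oak→Fern: 22+23+14+38 = 97
Quarry→Fern→Ash→Oak→Ridge: 34+35+9+14 = 92
Quarry→Fern→Ash→Ridge→Oak: 34+35+23+14 = 106
Quarry→Fern→Oak→Ash→Ridge: 34+38+9+23 = 104
Quarry→Fern→Oak→Ridge→Ash: 34+38+14+23 = 109
Quarry→Fern→Ridge→Ash→Oak: 34+29+23+9 = 95
Quarry→Fern→Ridge→Oak→Ash: 34+29+14+9 = 86
Quarry→Oak→Ash→Fern→Ridge: 13+9+35+29 = 86
Quarry→Oak→Ash→Ridge→Fern: 13+9+23+29 = 74
… (10 more)
The minimum is 74.
One shortest path: Quarry → Ash → Oak → Ridge → Fern.

74 km — the minimum one-way total.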